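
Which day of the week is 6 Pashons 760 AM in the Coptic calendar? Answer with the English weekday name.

This is JDN 2102500 (7 May 1044 Gregorian).
JDN 2102500 mod 7 = 1, and JDN 0 was a Monday, so this is a Tuesday.

Tuesday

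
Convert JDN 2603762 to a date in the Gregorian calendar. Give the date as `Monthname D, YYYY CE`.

Counting from JDN 2299161 = 15 Oct 1582 gives an offset of 304601 days.

October 3, 2416 CE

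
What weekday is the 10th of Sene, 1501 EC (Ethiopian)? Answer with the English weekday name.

Monday

Equivalently 14 June 1509 Gregorian, JDN 2272375.
2272375 ≡ 0 (mod 7); counting from Monday = 0 gives Monday.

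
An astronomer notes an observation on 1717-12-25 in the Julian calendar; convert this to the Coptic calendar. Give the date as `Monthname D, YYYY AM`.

Koiak 29, 1434 AM

The source date corresponds to 5 January 1718 in the Gregorian calendar (JDN 2348551).
That day falls on 29 Koiak 1434 AM in the Coptic calendar.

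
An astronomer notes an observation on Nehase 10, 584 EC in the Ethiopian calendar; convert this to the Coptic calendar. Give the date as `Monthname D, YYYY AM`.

Both dates share Julian Day Number 1937501; in the Coptic calendar that is 10 Mesori 308 AM.

Mesori 10, 308 AM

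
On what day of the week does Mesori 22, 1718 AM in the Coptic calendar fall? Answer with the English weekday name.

Wednesday

Equivalently 28 August 2002 Gregorian, JDN 2452515.
JDN 2452515 mod 7 = 2, and JDN 0 was a Monday, so this is a Wednesday.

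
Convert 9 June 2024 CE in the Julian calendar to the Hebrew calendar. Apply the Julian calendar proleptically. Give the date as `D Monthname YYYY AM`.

Both dates share Julian Day Number 2460484; in the Hebrew calendar that is 16 Sivan 5784 AM.

16 Sivan 5784 AM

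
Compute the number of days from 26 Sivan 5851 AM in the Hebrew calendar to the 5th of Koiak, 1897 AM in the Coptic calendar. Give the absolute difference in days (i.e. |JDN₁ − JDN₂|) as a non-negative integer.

32693

First date → JDN 2484945; second date → JDN 2517638.
The interval is |2484945 − 2517638| = 32693 days.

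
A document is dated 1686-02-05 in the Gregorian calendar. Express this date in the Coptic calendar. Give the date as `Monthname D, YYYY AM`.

Meshir 1, 1402 AM

Julian Day Number of the source date = 2336895.
Converting JDN 2336895 to the Coptic calendar gives 1 Meshir 1402 AM.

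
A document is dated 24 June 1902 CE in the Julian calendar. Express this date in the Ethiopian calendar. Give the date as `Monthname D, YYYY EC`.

Julian Day Number of the source date = 2415938.
Converting JDN 2415938 to the Ethiopian calendar gives 30 Sene 1894 EC.

Sene 30, 1894 EC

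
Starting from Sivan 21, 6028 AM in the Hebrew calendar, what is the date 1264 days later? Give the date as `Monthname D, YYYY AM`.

JDN of Sivan 21, 6028 AM = 2549583.
2549583 + 1264 = 2550847.
JDN 2550847 in the Hebrew calendar is Cheshvan 15, 6032 AM.

Cheshvan 15, 6032 AM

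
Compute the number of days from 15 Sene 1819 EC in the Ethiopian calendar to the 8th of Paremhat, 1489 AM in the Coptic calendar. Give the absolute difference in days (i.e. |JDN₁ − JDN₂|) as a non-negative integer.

JDN of the first date = 2388529.
JDN of the second date = 2368709.
|2368709 − 2388529| = 19820.

19820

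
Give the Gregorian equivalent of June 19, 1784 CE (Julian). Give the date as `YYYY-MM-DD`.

1784-06-30

For dates in this range the Gregorian date is 11 days ahead of the Julian.
19 June 1784 Julian + 11 days → 30 June 1784 Gregorian.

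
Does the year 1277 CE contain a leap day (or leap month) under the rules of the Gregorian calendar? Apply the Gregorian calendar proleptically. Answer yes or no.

1277 is not divisible by 4, so it is a common year.

no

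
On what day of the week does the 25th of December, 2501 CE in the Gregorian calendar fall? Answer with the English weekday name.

Sunday

Since JDN mod 7 = 6 (0 = Monday), the day is Sunday.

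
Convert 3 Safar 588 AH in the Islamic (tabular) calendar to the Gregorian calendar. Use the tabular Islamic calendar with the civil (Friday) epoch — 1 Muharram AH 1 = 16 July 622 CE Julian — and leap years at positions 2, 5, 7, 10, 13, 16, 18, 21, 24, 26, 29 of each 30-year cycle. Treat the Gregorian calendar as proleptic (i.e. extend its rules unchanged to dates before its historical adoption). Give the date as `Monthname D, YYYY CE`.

February 26, 1192 CE

Julian Day Number of the source date = 2156485.
Converting JDN 2156485 to the Gregorian calendar gives 26 February 1192 CE.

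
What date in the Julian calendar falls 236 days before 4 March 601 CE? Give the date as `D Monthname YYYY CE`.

The starting date is JDN 1940636; 1940636 − 236 = 1940400.
JDN 1940400 corresponds to 11 July 600 CE.

11 July 600 CE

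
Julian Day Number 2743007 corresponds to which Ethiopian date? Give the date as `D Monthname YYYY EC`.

15 Tahsas 2790 EC

The Gregorian equivalent of JDN 2743007 is 30 December 2797.
In the Ethiopian calendar that day is 15 Tahsas 2790 EC.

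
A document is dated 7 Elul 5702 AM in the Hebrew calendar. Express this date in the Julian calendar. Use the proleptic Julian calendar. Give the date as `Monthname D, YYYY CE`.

Julian Day Number of the source date = 2430592.
Converting JDN 2430592 to the Julian calendar gives 7 August 1942 CE.

August 7, 1942 CE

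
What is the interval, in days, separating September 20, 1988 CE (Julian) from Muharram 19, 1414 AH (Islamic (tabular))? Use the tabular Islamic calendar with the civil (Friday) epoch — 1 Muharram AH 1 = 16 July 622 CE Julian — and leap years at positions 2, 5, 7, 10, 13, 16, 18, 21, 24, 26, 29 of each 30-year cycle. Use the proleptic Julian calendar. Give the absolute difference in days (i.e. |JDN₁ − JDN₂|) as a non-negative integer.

1740

First date → JDN 2447438; second date → JDN 2449178.
The interval is |2447438 − 2449178| = 1740 days.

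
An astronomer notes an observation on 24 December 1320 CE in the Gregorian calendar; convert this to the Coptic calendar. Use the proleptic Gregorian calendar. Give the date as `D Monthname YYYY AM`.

20 Koiak 1037 AM

Julian Day Number of the source date = 2203538.
Converting JDN 2203538 to the Coptic calendar gives 20 Koiak 1037 AM.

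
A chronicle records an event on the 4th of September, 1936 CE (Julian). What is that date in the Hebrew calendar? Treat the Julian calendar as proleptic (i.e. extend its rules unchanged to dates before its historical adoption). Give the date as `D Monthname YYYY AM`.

Both dates share Julian Day Number 2428429; in the Hebrew calendar that is 1 Tishrei 5697 AM.

1 Tishrei 5697 AM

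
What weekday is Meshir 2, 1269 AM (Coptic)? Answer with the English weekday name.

Friday

Equivalently 6 February 1553 Gregorian, JDN 2288318.
2288318 ≡ 4 (mod 7); counting from Monday = 0 gives Friday.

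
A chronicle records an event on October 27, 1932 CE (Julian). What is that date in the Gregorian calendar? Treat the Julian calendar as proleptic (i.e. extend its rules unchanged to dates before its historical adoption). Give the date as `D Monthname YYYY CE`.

The Julian–Gregorian offset here is 13 days (Julian trailing).
27 October 1932 Julian + 13 days → 9 November 1932 Gregorian.

9 November 1932 CE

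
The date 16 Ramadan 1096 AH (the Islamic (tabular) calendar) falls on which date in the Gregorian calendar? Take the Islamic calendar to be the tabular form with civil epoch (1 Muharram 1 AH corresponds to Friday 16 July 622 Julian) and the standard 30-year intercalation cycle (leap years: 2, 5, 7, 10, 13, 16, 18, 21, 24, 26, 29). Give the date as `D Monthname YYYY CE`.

Both dates share Julian Day Number 2336722; in the Gregorian calendar that is 16 August 1685 CE.

16 August 1685 CE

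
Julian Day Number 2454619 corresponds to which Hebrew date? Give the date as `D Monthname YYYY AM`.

27 Iyar 5768 AM

JDN 2454619 is 1 June 2008 in the Gregorian calendar.
In the Hebrew calendar that day is 27 Iyar 5768 AM.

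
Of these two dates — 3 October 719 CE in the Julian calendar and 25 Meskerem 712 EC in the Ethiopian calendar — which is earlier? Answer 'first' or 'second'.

second

Converting both to JDN: 1983948 vs 1983938; the smaller is the second.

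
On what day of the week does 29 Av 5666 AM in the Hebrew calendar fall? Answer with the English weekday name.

Monday

In the Gregorian calendar this is 20 August 1906 (JDN 2417443).
2417443 ≡ 0 (mod 7); counting from Monday = 0 gives Monday.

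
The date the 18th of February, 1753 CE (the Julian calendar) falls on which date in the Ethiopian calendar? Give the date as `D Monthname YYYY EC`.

24 Yekatit 1745 EC

The source date corresponds to 1 March 1753 in the Gregorian calendar (JDN 2361390).
That day falls on 24 Yekatit 1745 EC in the Ethiopian calendar.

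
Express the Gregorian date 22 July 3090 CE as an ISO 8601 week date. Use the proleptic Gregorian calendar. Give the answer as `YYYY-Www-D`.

3090-W30-2

The weekday is Tuesday (ISO weekday 2).
That Tuesday belongs to ISO week 30 of ISO year 3090.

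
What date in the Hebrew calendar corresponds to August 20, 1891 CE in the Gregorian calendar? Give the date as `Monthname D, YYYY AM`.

Both dates share Julian Day Number 2411965; in the Hebrew calendar that is 16 Av 5651 AM.

Av 16, 5651 AM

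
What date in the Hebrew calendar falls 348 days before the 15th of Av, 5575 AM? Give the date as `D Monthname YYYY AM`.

22 Elul 5574 AM

Counting 348 days back from JDN 2384207 reaches JDN 2383859, which is 22 Elul 5574 AM.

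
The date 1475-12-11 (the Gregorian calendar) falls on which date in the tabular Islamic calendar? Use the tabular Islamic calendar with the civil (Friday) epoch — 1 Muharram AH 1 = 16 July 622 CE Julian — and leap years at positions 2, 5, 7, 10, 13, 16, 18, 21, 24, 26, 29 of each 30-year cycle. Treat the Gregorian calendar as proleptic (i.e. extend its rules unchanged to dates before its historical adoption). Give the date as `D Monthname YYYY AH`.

3 Sha'ban 880 AH

Julian Day Number of the source date = 2260137.
Converting JDN 2260137 to the tabular Islamic calendar gives 3 Sha'ban 880 AH.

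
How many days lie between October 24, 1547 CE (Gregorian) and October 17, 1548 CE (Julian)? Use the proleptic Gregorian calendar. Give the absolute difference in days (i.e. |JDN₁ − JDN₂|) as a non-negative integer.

JDN of the first date = 2286386.
JDN of the second date = 2286755.
|2286755 − 2286386| = 369.

369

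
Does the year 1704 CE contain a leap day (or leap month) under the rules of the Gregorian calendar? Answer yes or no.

yes

1704 is divisible by 4 and not by 100, so it is a leap year.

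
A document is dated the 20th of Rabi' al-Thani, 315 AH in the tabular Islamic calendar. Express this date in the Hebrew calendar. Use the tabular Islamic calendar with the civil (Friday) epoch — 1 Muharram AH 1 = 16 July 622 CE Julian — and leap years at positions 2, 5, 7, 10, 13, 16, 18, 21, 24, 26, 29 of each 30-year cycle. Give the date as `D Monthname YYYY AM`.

Julian Day Number of the source date = 2059819.
Converting JDN 2059819 to the Hebrew calendar gives 20 Tammuz 4687 AM.

20 Tammuz 4687 AM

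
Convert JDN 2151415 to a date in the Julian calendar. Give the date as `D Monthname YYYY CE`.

The proleptic Gregorian equivalent of JDN 2151415 is 10 April 1178.
In the Julian calendar that day is 3 April 1178 CE.

3 April 1178 CE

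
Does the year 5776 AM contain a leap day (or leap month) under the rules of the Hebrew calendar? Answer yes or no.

yes

Hebrew year 5776 is year 19 of its 19-year Metonic cycle; leap years are at positions 3, 6, 8, 11, 14, 17, 19, so it is a leap year (13 months).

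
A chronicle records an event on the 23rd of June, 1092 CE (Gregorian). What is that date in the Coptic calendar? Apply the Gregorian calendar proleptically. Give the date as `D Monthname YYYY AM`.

23 Paoni 808 AM

Both dates share Julian Day Number 2120079; in the Coptic calendar that is 23 Paoni 808 AM.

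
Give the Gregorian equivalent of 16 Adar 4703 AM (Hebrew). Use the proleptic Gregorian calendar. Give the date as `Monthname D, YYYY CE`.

March 2, 943 CE

Both dates share Julian Day Number 2065544; in the Gregorian calendar that is 2 March 943 CE.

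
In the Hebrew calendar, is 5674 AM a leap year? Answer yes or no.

Hebrew year 5674 is year 12 of its 19-year Metonic cycle; leap years are at positions 3, 6, 8, 11, 14, 17, 19, so it is a common year (12 months).

no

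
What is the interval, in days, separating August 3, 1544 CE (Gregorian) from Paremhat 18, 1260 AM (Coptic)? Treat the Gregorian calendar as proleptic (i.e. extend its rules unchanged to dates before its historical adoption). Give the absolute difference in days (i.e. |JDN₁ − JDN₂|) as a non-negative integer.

132

First date → JDN 2285209; second date → JDN 2285077.
The interval is |2285209 − 2285077| = 132 days.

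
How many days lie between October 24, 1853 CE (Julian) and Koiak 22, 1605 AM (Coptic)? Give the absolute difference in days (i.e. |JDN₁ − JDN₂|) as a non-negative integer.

First date → JDN 2398163; second date → JDN 2411002.
The interval is |2398163 − 2411002| = 12839 days.

12839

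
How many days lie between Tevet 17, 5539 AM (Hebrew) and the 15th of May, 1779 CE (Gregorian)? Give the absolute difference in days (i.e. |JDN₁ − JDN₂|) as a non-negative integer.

JDN of the first date = 2370831.
JDN of the second date = 2370961.
|2370961 − 2370831| = 130.

130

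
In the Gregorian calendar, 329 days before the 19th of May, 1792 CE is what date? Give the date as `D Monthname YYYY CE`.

25 June 1791 CE

The starting date is JDN 2375714; 2375714 − 329 = 2375385.
JDN 2375385 corresponds to 25 June 1791 CE.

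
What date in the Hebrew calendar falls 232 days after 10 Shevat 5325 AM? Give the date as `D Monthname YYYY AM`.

6 Tishrei 5326 AM

The starting date is JDN 2292686; 2292686 + 232 = 2292918.
JDN 2292918 corresponds to 6 Tishrei 5326 AM.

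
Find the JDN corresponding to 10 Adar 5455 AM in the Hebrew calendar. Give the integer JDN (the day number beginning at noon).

In the Gregorian calendar the same day is 25 February 1695.
JDN 2299161 is 15 October 1582 CE (Gregorian); the target day is +41041 days from there, so JDN = 2340202.

2340202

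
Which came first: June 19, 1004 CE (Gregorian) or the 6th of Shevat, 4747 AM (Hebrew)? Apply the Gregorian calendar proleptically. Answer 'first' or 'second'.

The two dates have Julian Day Numbers 2087933 and 2081567 respectively.
Since 2081567 < 2087933, the second date comes first.

second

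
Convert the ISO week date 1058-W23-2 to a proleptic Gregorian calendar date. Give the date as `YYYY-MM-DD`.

ISO week 1 of 1058 is the week containing the first Thursday of 1058.
Week 23, day 2 (Tuesday) lands on 1058-06-08.

1058-06-08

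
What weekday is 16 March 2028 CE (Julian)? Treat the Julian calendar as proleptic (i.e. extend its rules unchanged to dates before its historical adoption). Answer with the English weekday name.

In the Gregorian calendar this is 29 March 2028 (JDN 2461860).
Since JDN mod 7 = 2 (0 = Monday), the day is Wednesday.

Wednesday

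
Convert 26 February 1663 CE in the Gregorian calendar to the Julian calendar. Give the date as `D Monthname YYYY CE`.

16 February 1663 CE

The Julian–Gregorian offset here is 10 days (Julian trailing).
26 February 1663 Gregorian − 10 days → 16 February 1663 Julian.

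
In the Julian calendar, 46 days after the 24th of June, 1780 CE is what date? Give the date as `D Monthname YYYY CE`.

Counting 46 days forward from JDN 2371378 reaches JDN 2371424, which is 9 August 1780 CE.

9 August 1780 CE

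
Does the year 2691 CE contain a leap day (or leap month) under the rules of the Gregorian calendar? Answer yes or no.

2691 is not divisible by 4, so it is a common year.

no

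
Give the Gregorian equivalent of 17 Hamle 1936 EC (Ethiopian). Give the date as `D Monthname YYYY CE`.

Both dates share Julian Day Number 2431296; in the Gregorian calendar that is 24 July 1944 CE.

24 July 1944 CE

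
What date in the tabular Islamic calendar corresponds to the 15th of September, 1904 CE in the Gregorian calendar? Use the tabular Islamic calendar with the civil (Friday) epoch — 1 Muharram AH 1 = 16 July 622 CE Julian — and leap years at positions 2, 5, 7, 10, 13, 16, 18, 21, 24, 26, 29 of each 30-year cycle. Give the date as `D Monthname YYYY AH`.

Both dates share Julian Day Number 2416739; in the tabular Islamic calendar that is 5 Rajab 1322 AH.

5 Rajab 1322 AH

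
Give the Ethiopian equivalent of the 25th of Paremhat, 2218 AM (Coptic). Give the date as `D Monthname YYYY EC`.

The source date corresponds to 7 April 2502 in the Gregorian calendar (JDN 2634993).
That day falls on 25 Megabit 2494 EC in the Ethiopian calendar.

25 Megabit 2494 EC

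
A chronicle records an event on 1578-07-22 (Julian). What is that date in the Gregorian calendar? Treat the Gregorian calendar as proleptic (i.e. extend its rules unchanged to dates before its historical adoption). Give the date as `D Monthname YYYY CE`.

At this point the Julian calendar is 10 days behind the Gregorian.
22 July 1578 Julian + 10 days → 1 August 1578 Gregorian.

1 August 1578 CE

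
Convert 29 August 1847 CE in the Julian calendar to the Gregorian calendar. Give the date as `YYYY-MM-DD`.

1847-09-10

The Julian–Gregorian offset here is 12 days (Julian trailing).
29 August 1847 Julian + 12 days → 10 September 1847 Gregorian.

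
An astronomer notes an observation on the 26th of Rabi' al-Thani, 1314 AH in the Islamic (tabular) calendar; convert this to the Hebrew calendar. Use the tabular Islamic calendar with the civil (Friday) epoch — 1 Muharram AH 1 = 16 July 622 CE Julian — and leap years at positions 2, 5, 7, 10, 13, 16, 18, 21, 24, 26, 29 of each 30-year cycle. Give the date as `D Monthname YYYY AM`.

The source date corresponds to 4 October 1896 in the Gregorian calendar (JDN 2413837).
That day falls on 27 Tishrei 5657 AM in the Hebrew calendar.

27 Tishrei 5657 AM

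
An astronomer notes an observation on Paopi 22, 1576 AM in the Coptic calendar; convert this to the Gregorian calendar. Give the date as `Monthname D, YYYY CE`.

Julian Day Number of the source date = 2400350.
Converting JDN 2400350 to the Gregorian calendar gives 1 November 1859 CE.

November 1, 1859 CE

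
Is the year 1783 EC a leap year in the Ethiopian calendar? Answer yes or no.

yes

1783 mod 4 = 3; in the Ethiopian calendar a year is leap when year mod 4 = 3, so it is a leap year.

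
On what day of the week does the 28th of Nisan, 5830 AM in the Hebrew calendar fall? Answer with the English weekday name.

Wednesday

Equivalently 9 April 2070 Gregorian, JDN 2477211.
Since JDN mod 7 = 2 (0 = Monday), the day is Wednesday.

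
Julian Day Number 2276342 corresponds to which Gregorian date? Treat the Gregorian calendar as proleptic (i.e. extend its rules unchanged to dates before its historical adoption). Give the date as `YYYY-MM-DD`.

1520-04-24

JDN 2451545 is 1 Jan 2000; 2276342 is −175203 days from there.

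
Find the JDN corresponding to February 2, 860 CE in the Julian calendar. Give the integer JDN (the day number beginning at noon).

2035205

Equivalently 6 February 860 (proleptic Gregorian).
JDN 2299161 is 15 October 1582 CE (Gregorian); the target day is −263956 days from there, so JDN = 2035205.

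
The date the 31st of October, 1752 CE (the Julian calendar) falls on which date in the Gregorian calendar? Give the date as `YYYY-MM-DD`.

1752-11-11

For dates in this range the Gregorian date is 11 days ahead of the Julian.
31 October 1752 Julian + 11 days → 11 November 1752 Gregorian.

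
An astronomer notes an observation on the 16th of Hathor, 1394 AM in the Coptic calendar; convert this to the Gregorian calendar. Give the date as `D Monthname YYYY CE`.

Julian Day Number of the source date = 2333898.
Converting JDN 2333898 to the Gregorian calendar gives 22 November 1677 CE.

22 November 1677 CE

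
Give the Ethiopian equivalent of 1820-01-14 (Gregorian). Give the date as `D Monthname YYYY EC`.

Julian Day Number of the source date = 2385814.
Converting JDN 2385814 to the Ethiopian calendar gives 6 Tir 1812 EC.

6 Tir 1812 EC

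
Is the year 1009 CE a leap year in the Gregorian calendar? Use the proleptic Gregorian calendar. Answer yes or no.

1009 is not divisible by 4, so it is a common year.

no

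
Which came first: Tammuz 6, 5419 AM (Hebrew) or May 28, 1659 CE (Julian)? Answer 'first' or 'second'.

Converting both to JDN: 2327175 vs 2327155; the smaller is the second.

second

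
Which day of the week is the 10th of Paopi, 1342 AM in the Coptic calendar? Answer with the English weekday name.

Friday

This is JDN 2314869 (17 October 1625 Gregorian).
Since JDN mod 7 = 4 (0 = Monday), the day is Friday.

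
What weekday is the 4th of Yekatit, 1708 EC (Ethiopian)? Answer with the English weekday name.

This is JDN 2347856 (10 February 1716 Gregorian).
2347856 ≡ 0 (mod 7); counting from Monday = 0 gives Monday.

Monday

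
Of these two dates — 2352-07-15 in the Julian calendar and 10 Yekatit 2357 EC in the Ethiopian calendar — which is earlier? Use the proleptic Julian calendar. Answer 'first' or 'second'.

first

First date → JDN 2580322; second date → JDN 2584909.
JDN 2580322 < JDN 2584909, so the first date is earlier.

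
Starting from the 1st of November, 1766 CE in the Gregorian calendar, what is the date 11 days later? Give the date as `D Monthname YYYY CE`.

Counting 11 days forward from JDN 2366383 reaches JDN 2366394, which is 12 November 1766 CE.

12 November 1766 CE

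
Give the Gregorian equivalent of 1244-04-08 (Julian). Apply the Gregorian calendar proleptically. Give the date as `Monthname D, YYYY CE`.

April 15, 1244 CE

The Julian–Gregorian offset here is 7 days (Julian trailing).
8 April 1244 Julian + 7 days → 15 April 1244 Gregorian.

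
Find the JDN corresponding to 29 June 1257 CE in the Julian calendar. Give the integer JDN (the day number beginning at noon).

2180357

Equivalently 6 July 1257 (proleptic Gregorian).
JDN 2299161 is 15 October 1582 CE (Gregorian); the target day is −118804 days from there, so JDN = 2180357.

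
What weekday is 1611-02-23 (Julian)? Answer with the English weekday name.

Equivalently 5 March 1611 Gregorian, JDN 2309529.
JDN 2309529 mod 7 = 5, and JDN 0 was a Monday, so this is a Saturday.

Saturday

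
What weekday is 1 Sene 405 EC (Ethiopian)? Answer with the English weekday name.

Equivalently 27 May 413 Gregorian, JDN 1872052.
1872052 ≡ 0 (mod 7); counting from Monday = 0 gives Monday.

Monday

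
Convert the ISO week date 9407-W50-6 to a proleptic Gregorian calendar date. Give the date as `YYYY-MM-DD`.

ISO week 1 of 9407 is the week containing the first Thursday of 9407.
Week 50, day 6 (Saturday) lands on 9407-12-12.

9407-12-12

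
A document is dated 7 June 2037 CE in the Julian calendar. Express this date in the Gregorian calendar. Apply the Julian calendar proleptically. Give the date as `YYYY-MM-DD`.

2037-06-20

At this point the Julian calendar is 13 days behind the Gregorian.
7 June 2037 Julian + 13 days → 20 June 2037 Gregorian.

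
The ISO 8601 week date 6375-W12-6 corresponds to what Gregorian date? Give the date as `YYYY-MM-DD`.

ISO week 1 of 6375 is the week containing the first Thursday of 6375.
Week 12, day 6 (Saturday) lands on 6375-03-22.

6375-03-22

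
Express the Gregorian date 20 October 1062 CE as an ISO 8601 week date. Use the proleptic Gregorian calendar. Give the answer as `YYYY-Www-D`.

1062-W43-1

The weekday is Monday (ISO weekday 1).
That Monday belongs to ISO week 43 of ISO year 1062.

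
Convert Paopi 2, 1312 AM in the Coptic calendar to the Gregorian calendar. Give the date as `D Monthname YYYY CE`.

10 October 1595 CE

Julian Day Number of the source date = 2303904.
Converting JDN 2303904 to the Gregorian calendar gives 10 October 1595 CE.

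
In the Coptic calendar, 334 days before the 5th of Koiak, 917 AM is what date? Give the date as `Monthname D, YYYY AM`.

Tobi 6, 916 AM

JDN of the 5th of Koiak, 917 AM = 2159693.
2159693 − 334 = 2159359.
JDN 2159359 in the Coptic calendar is Tobi 6, 916 AM.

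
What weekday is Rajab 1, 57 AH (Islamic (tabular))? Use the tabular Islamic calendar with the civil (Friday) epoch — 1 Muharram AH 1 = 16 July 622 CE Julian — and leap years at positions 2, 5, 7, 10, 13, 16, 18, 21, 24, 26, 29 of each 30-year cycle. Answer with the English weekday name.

Sunday

In the proleptic Gregorian calendar this is 13 May 677 (JDN 1968462).
1968462 ≡ 6 (mod 7); counting from Monday = 0 gives Sunday.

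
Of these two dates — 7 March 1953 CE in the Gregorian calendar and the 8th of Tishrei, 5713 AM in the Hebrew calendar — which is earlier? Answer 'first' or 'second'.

second

Converting both to JDN: 2434444 vs 2434283; the smaller is the second.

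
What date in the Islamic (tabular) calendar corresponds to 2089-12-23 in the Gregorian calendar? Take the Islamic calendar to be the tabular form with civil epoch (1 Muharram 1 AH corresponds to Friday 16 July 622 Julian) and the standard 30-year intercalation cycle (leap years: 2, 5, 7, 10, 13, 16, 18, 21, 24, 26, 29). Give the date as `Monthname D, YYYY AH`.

Jumada al-Thani 20, 1513 AH

Both dates share Julian Day Number 2484409; in the tabular Islamic calendar that is 20 Jumada al-Thani 1513 AH.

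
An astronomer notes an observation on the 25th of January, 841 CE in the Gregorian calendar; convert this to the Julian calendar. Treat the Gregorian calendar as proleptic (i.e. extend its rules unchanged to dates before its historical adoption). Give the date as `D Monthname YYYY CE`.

21 January 841 CE

For dates in this range the Gregorian date is 4 days ahead of the Julian.
25 January 841 Gregorian − 4 days → 21 January 841 Julian.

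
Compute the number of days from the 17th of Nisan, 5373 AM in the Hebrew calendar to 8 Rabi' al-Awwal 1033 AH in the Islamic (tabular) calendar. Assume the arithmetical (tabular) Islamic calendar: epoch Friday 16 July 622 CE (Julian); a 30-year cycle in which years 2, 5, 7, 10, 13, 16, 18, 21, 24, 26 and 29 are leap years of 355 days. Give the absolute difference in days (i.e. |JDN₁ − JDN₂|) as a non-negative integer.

3918

JDN of the first date = 2310294.
JDN of the second date = 2314212.
|2314212 − 2310294| = 3918.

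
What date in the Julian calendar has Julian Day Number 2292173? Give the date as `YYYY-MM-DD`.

1563-08-18

The proleptic Gregorian equivalent of JDN 2292173 is 28 August 1563.
In the Julian calendar that day is 1563-08-18.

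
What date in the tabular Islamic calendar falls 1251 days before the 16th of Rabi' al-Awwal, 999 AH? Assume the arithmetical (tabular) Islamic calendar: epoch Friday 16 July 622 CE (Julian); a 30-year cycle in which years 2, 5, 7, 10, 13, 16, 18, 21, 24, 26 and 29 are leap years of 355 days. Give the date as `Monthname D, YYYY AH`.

JDN of the 16th of Rabi' al-Awwal, 999 AH = 2302172.
2302172 − 1251 = 2300921.
JDN 2300921 in the tabular Islamic calendar is Ramadan 6, 995 AH.

Ramadan 6, 995 AH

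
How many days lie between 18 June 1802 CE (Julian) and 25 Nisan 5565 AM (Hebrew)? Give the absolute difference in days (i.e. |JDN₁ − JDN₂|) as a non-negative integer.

JDN of the first date = 2379407.
JDN of the second date = 2380436.
|2380436 − 2379407| = 1029.

1029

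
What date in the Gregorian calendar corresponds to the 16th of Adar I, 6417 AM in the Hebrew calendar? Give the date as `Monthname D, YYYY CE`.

Both dates share Julian Day Number 2691562; in the Gregorian calendar that is 22 February 2657 CE.

February 22, 2657 CE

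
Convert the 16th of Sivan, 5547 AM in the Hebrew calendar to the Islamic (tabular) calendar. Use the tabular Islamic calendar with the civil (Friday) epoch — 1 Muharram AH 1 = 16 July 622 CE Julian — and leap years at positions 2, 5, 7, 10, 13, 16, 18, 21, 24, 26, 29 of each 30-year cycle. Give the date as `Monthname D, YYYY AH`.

Sha'ban 15, 1201 AH

Julian Day Number of the source date = 2373901.
Converting JDN 2373901 to the tabular Islamic calendar gives 15 Sha'ban 1201 AH.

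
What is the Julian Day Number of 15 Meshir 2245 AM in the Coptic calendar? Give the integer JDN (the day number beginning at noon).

In the Gregorian calendar the same day is 26 February 2529.
JDN 2299161 is 15 October 1582 CE (Gregorian); the target day is +345654 days from there, so JDN = 2644815.

2644815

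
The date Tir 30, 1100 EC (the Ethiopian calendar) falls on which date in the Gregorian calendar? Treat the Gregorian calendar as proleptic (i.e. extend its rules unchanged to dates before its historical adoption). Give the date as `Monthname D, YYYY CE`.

Both dates share Julian Day Number 2125780; in the Gregorian calendar that is 2 February 1108 CE.

February 2, 1108 CE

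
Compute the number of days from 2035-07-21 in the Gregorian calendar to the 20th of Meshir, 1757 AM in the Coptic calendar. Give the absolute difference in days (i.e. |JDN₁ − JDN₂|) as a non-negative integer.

JDN of the first date = 2464530.
JDN of the second date = 2466578.
|2466578 − 2464530| = 2048.

2048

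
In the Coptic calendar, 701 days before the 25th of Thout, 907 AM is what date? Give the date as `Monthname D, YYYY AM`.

Paopi 24, 905 AM

Counting 701 days back from JDN 2155970 reaches JDN 2155269, which is Paopi 24, 905 AM.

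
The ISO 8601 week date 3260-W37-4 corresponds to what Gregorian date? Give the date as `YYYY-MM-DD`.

ISO week 1 of 3260 is the week containing the first Thursday of 3260.
Week 37, day 4 (Thursday) lands on 3260-09-09.

3260-09-09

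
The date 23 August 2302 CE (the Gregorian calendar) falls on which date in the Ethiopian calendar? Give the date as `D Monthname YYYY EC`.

14 Nehase 2294 EC

Both dates share Julian Day Number 2562082; in the Ethiopian calendar that is 14 Nehase 2294 EC.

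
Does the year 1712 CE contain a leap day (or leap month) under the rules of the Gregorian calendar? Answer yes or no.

1712 is divisible by 4 and not by 100, so it is a leap year.

yes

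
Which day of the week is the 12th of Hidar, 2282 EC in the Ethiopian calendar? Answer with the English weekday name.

Saturday

Equivalently 23 November 2289 Gregorian, JDN 2557427.
Since JDN mod 7 = 5 (0 = Monday), the day is Saturday.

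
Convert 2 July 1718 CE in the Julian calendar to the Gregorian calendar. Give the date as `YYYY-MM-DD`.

1718-07-13

At this point the Julian calendar is 11 days behind the Gregorian.
2 July 1718 Julian + 11 days → 13 July 1718 Gregorian.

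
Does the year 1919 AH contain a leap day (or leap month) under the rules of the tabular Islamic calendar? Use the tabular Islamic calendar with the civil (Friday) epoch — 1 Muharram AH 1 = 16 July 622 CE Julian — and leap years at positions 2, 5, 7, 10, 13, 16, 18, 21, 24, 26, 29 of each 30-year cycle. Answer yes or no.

yes

Year 1919 AH is year 29 of its 30-year cycle; leap positions are 2, 5, 7, 10, 13, 16, 18, 21, 24, 26, 29, so it is a leap year (355 days).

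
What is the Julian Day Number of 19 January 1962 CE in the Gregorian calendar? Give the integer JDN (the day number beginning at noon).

JDN 2451545 is 1 January 2000 CE (Gregorian); the target day is −13861 days from there, so JDN = 2437684.

2437684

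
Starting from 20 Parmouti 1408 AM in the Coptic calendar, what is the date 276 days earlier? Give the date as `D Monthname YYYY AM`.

20 Epip 1407 AM

Counting 276 days back from JDN 2339166 reaches JDN 2338890, which is 20 Epip 1407 AM.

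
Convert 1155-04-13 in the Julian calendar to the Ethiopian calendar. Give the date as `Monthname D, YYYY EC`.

The source date corresponds to 20 April 1155 in the proleptic Gregorian calendar (JDN 2143024).
That day falls on 18 Miyazya 1147 EC in the Ethiopian calendar.

Miyazya 18, 1147 EC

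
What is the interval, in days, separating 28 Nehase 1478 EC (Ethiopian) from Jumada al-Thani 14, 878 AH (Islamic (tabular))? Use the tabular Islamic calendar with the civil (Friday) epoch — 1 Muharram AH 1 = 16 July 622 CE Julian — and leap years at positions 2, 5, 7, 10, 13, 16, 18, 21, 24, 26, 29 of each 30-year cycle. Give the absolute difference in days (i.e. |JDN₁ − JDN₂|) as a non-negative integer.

4671

First date → JDN 2264052; second date → JDN 2259381.
The interval is |2264052 − 2259381| = 4671 days.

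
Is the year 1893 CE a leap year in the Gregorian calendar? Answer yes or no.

1893 is not divisible by 4, so it is a common year.

no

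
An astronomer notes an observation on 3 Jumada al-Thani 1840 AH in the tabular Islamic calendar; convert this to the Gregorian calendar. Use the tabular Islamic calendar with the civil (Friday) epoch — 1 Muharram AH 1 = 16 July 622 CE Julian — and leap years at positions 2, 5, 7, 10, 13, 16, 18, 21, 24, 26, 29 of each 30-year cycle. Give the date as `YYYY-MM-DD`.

2407-03-13

Julian Day Number of the source date = 2600270.
Converting JDN 2600270 to the Gregorian calendar gives 13 March 2407 CE.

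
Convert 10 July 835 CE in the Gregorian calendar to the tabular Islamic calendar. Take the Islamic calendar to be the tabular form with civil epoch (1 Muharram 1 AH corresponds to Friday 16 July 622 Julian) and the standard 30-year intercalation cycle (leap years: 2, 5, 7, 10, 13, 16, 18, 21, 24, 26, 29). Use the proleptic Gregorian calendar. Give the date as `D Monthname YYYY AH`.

Julian Day Number of the source date = 2026228.
Converting JDN 2026228 to the tabular Islamic calendar gives 6 Rajab 220 AH.

6 Rajab 220 AH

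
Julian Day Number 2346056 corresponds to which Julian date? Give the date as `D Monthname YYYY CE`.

JDN 2346056 is 8 March 1711 in the Gregorian calendar.
In the Julian calendar that day is 25 February 1711 CE.

25 February 1711 CE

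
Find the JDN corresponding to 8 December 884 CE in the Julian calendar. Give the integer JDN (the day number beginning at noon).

Equivalently 12 December 884 (proleptic Gregorian).
JDN 2299161 is 15 October 1582 CE (Gregorian); the target day is −254880 days from there, so JDN = 2044281.

2044281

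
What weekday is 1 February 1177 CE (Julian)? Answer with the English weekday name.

Tuesday

In the proleptic Gregorian calendar this is 8 February 1177 (JDN 2150989).
JDN 2150989 mod 7 = 1, and JDN 0 was a Monday, so this is a Tuesday.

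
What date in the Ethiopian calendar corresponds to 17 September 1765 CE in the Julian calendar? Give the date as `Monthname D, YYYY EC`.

Julian Day Number of the source date = 2365984.
Converting JDN 2365984 to the Ethiopian calendar gives 20 Meskerem 1758 EC.

Meskerem 20, 1758 EC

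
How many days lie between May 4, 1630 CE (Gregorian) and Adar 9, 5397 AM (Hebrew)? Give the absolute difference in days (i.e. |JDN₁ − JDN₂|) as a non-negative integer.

2497

JDN of the first date = 2316529.
JDN of the second date = 2319026.
|2319026 − 2316529| = 2497.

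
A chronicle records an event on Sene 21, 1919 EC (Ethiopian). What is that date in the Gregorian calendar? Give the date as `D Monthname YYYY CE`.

Julian Day Number of the source date = 2425060.
Converting JDN 2425060 to the Gregorian calendar gives 28 June 1927 CE.

28 June 1927 CE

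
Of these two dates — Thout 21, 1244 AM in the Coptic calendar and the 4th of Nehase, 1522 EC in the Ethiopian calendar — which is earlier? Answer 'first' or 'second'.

first

First date → JDN 2279056; second date → JDN 2280099.
JDN 2279056 < JDN 2280099, so the first date is earlier.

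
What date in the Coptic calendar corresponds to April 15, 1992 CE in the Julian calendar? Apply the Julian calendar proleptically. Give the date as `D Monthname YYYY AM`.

20 Parmouti 1708 AM

Julian Day Number of the source date = 2448741.
Converting JDN 2448741 to the Coptic calendar gives 20 Parmouti 1708 AM.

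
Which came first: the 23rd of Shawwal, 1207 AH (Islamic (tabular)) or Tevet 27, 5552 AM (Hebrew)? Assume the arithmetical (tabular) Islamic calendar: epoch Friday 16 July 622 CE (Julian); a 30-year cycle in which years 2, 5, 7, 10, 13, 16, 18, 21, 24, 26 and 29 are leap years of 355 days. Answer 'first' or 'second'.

Converting both to JDN: 2376094 vs 2375596; the smaller is the second.

second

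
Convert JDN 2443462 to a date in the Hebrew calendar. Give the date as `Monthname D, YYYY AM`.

Kislev 4, 5738 AM

JDN 2443462 is 14 November 1977 in the Gregorian calendar.
In the Hebrew calendar that day is Kislev 4, 5738 AM.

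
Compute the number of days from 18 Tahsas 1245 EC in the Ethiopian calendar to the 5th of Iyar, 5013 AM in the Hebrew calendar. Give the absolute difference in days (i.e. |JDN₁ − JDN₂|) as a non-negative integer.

112

JDN of the first date = 2178699.
JDN of the second date = 2178811.
|2178811 − 2178699| = 112.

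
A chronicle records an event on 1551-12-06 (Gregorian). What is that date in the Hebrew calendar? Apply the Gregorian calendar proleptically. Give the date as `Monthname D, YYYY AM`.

Julian Day Number of the source date = 2287890.
Converting JDN 2287890 to the Hebrew calendar gives 28 Kislev 5312 AM.

Kislev 28, 5312 AM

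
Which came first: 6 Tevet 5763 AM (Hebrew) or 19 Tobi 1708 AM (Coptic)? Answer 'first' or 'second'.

The two dates have Julian Day Numbers 2452620 and 2448650 respectively.
Since 2448650 < 2452620, the second date comes first.

second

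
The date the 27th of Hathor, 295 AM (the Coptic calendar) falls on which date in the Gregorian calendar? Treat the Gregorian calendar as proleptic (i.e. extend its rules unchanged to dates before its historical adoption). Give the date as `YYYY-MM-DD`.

0578-11-25

Julian Day Number of the source date = 1932499.
Converting JDN 1932499 to the Gregorian calendar gives 25 November 578 CE.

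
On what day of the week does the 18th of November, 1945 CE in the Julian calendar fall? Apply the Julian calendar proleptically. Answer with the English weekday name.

Saturday

This is JDN 2431791 (1 December 1945 Gregorian).
Since JDN mod 7 = 5 (0 = Monday), the day is Saturday.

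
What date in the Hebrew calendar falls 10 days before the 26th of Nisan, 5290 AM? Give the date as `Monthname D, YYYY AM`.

Nisan 16, 5290 AM

The starting date is JDN 2280003; 2280003 − 10 = 2279993.
JDN 2279993 corresponds to Nisan 16, 5290 AM.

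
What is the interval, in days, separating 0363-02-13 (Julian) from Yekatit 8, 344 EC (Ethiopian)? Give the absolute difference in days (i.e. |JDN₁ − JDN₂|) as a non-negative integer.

First date → JDN 1853687; second date → JDN 1849659.
The interval is |1853687 − 1849659| = 4028 days.

4028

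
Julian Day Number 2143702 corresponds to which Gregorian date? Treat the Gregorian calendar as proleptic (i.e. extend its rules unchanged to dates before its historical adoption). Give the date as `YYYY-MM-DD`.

1157-02-26

JDN 2451545 is 1 Jan 2000; 2143702 is −307843 days from there.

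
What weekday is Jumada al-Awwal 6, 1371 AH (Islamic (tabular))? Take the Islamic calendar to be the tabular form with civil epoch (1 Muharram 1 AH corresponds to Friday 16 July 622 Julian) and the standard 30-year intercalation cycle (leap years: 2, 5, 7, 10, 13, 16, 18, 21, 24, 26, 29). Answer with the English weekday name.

Saturday

This is JDN 2434045 (2 February 1952 Gregorian).
Since JDN mod 7 = 5 (0 = Monday), the day is Saturday.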